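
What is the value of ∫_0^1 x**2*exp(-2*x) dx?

(-5 + exp(2))*exp(-2)/4

Integrate by parts twice (u = x^2, dv = exp(-2*x) dx).
An antiderivative is F(x) = (-2*x**2 - 2*x - 1)*exp(-2*x)/4.
Then F(1) - F(0) = (-5*exp(-2)/4) - (-1/4) = (-5 + exp(2))*exp(-2)/4.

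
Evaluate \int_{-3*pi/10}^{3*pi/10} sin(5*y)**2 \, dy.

3*pi/10

Use the identity sin^2(5*y) = (1 - cos(10*y))/2.
An antiderivative is F(y) = y/2 - sin(10*y)/20.
Then F(3*pi/10) - F(-3*pi/10) = (3*pi/20) - (-3*pi/20) = 3*pi/10.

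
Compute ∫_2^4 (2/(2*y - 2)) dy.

An antiderivative is F(y) = log(2*y - 2).
Then F(4) - F(2) = (log(6)) - (log(2)) = log(3).

log(3)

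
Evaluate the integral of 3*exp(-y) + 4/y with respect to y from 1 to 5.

-3*exp(-5) + 3*exp(-1) + 4*log(5)

An antiderivative is F(y) = 4*log(y) - 3*exp(-y).
Then F(5) - F(1) = (-3*exp(-5) + 4*log(5)) - (-3*exp(-1)) = -3*exp(-5) + 3*exp(-1) + 4*log(5).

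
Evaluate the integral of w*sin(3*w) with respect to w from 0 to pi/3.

Integrate by parts once (u = w, dv = sin(3*w) dw).
An antiderivative is F(w) = -w*cos(3*w)/3 + sin(3*w)/9.
Then F(pi/3) - F(0) = (pi/9) - (0) = pi/9.

pi/9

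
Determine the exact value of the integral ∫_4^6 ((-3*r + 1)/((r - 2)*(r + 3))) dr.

-4*log(3) - log(2) + 2*log(7)

Factor the denominator: r**2 + r - 6 = (r + 3)(r - 2).
Partial fractions: (-3*r + 1)/((r - 2)*(r + 3)) = -2/(r + 3) - 1/(r - 2).
An antiderivative is F(r) = -log(r - 2) - 2*log(r + 3).
Then F(6) - F(4) = (-4*log(3) - 2*log(2)) - (-log(98)) = -4*log(3) - log(2) + 2*log(7).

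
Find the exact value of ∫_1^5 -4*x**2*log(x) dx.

Integrate by parts once (u = ln x, dv = -4*x**2 dx).
An antiderivative is F(x) = -4*x**3*(3*log(x) - 1)/9.
Then F(5) - F(1) = (500/9 - 500*log(5)/3) - (4/9) = 496/9 - 500*log(5)/3.

496/9 - 500*log(5)/3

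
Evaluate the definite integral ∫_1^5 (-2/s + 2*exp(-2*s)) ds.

-2*log(5) - exp(-10) + exp(-2)

An antiderivative is F(s) = -2*log(s) - exp(-2*s).
Then F(5) - F(1) = (-2*log(5) - exp(-10)) - (-exp(-2)) = -2*log(5) - exp(-10) + exp(-2).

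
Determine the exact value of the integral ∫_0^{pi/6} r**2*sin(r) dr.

Integrate by parts twice (u = r^2, dv = sin(r) dr).
An antiderivative is F(r) = -r**2*cos(r) + 2*r*sin(r) + 2*cos(r).
Then F(pi/6) - F(0) = (-sqrt(3)*pi**2/72 + pi/6 + sqrt(3)) - (2) = -2 - sqrt(3)*pi**2/72 + pi/6 + sqrt(3).

-2 - sqrt(3)*pi**2/72 + pi/6 + sqrt(3)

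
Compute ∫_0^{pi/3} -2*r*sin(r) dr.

-sqrt(3) + pi/3

Integrate by parts once (u = r, dv = -2*sin(r) dr).
An antiderivative is F(r) = 2*r*cos(r) - 2*sin(r).
Then F(pi/3) - F(0) = (-sqrt(3) + pi/3) - (0) = -sqrt(3) + pi/3.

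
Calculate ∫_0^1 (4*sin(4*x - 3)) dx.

Let u = 4*x - 3, so du = 4 dx. When x = 0, u = -3; when x = 1, u = 1.
The integral becomes ∫ sin(u) du from -3 to 1, with antiderivative -cos(u).
Back in x: F(x) = -cos(4*x - 3).
Then F(1) - F(0) = (-cos(1)) - (-cos(3)) = cos(3) - cos(1).

cos(3) - cos(1)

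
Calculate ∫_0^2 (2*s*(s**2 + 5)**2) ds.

604/3

Let u = s**2 + 5, so du = 2*s ds. When s = 0, u = 5; when s = 2, u = 9.
The integral becomes ∫ u**2 du from 5 to 9, with antiderivative u**3/3.
Back in s: F(s) = (s**2 + 5)**3/3.
Then F(2) - F(0) = (243) - (125/3) = 604/3.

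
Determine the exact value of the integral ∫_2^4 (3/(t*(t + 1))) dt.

-3*log(5) + 3*log(2) + 3*log(3)

Factor the denominator: t**2 + t = (t + 1)t.
Partial fractions: 3/(t*(t + 1)) = -3/(t + 1) + 3/t.
An antiderivative is F(t) = 3*log(t) - 3*log(t + 1).
Then F(4) - F(2) = (-3*log(5) + 6*log(2)) - (log(8/27)) = -3*log(5) + 3*log(2) + 3*log(3).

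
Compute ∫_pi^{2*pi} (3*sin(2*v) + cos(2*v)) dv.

0

An antiderivative is F(v) = sin(2*v)/2 - 3*cos(2*v)/2.
Then F(2*pi) - F(pi) = (-3/2) - (-3/2) = 0.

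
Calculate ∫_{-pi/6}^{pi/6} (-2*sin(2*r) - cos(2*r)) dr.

-sqrt(3)/2

An antiderivative is F(r) = -sin(2*r)/2 + cos(2*r).
Then F(pi/6) - F(-pi/6) = (1/2 - sqrt(3)/4) - (sqrt(3)/4 + 1/2) = -sqrt(3)/2.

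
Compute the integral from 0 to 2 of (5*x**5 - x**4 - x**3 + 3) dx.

By the power rule, an antiderivative is F(x) = 5*x**6/6 - x**5/5 - x**4/4 + 3*x.
Then F(2) - F(0) = (734/15) - (0) = 734/15.

734/15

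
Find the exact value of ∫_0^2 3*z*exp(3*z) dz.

1/3 + 5*exp(6)/3

Integrate by parts once (u = z, dv = 3*exp(3*z) dz).
An antiderivative is F(z) = (3*z - 1)*exp(3*z)/3.
Then F(2) - F(0) = (5*exp(6)/3) - (-1/3) = 1/3 + 5*exp(6)/3.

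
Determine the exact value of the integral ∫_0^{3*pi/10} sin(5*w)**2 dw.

Use the identity sin^2(5*w) = (1 - cos(10*w))/2.
An antiderivative is F(w) = w/2 - sin(10*w)/20.
Then F(3*pi/10) - F(0) = (3*pi/20) - (0) = 3*pi/20.

3*pi/20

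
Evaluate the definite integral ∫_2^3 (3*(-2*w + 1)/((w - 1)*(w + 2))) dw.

Factor the denominator: w**2 + w - 2 = (w + 2)(w - 1).
Partial fractions: 3*(-2*w + 1)/((w - 1)*(w + 2)) = -5/(w + 2) - 1/(w - 1).
An antiderivative is F(w) = -log(w - 1) - 5*log(w + 2).
Then F(3) - F(2) = (-5*log(5) - log(2)) - (-10*log(2)) = -5*log(5) + 9*log(2).

-5*log(5) + 9*log(2)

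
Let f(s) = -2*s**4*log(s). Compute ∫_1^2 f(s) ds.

Integrate by parts once (u = ln s, dv = -2*s**4 ds).
An antiderivative is F(s) = -2*s**5*(5*log(s) - 1)/25.
Then F(2) - F(1) = (64/25 - 64*log(2)/5) - (2/25) = 62/25 - 64*log(2)/5.

62/25 - 64*log(2)/5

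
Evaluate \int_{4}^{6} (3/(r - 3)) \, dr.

An antiderivative is F(r) = 3*log(r - 3).
Then F(6) - F(4) = (log(27)) - (0) = log(27).

log(27)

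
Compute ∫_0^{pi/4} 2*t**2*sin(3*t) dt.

-4/27 - 2*sqrt(2)/27 + sqrt(2)*pi/18 + sqrt(2)*pi**2/48

Integrate by parts twice (u = t^2, dv = 2*sin(3*t) dt).
An antiderivative is F(t) = -2*t**2*cos(3*t)/3 + 4*t*sin(3*t)/9 + 4*cos(3*t)/27.
Then F(pi/4) - F(0) = (sqrt(2)*(-32 + 24*pi + 9*pi**2)/432) - (4/27) = -4/27 - 2*sqrt(2)/27 + sqrt(2)*pi/18 + sqrt(2)*pi**2/48.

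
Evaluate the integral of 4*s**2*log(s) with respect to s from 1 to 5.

-496/9 + 500*log(5)/3

Integrate by parts once (u = ln s, dv = 4*s**2 ds).
An antiderivative is F(s) = 4*s**3*(3*log(s) - 1)/9.
Then F(5) - F(1) = (-500/9 + 500*log(5)/3) - (-4/9) = -496/9 + 500*log(5)/3.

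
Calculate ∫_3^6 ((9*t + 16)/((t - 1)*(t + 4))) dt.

Factor the denominator: t**2 + 3*t - 4 = (t + 4)(t - 1).
Partial fractions: (9*t + 16)/((t - 1)*(t + 4)) = 4/(t + 4) + 5/(t - 1).
An antiderivative is F(t) = 5*log(t - 1) + 4*log(t + 4).
Then F(6) - F(3) = (4*log(2) + 9*log(5)) - (5*log(2) + 4*log(7)) = -4*log(7) - log(2) + 9*log(5).

-4*log(7) - log(2) + 9*log(5)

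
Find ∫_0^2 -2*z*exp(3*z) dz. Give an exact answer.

Integrate by parts once (u = z, dv = -2*exp(3*z) dz).
An antiderivative is F(z) = (-6*z + 2)*exp(3*z)/9.
Then F(2) - F(0) = (-10*exp(6)/9) - (2/9) = -10*exp(6)/9 - 2/9.

-10*exp(6)/9 - 2/9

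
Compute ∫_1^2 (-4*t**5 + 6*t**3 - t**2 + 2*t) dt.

By the power rule, an antiderivative is F(t) = -2*t**6/3 + 3*t**4/2 - t**3/3 + t**2.
Then F(2) - F(1) = (-52/3) - (3/2) = -113/6.

-113/6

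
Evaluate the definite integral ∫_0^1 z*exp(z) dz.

Integrate by parts once (u = z, dv = exp(z) dz).
An antiderivative is F(z) = (z - 1)*exp(z).
Then F(1) - F(0) = (0) - (-1) = 1.

1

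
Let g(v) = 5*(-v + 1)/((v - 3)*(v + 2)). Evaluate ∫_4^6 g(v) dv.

log(3/64)

Factor the denominator: v**2 - v - 6 = (v + 2)(v - 3).
Partial fractions: 5*(-v + 1)/((v - 3)*(v + 2)) = -3/(v + 2) - 2/(v - 3).
An antiderivative is F(v) = -2*log(v - 3) - 3*log(v + 2).
Then F(6) - F(4) = (-9*log(2) - 2*log(3)) - (-3*log(3) - 3*log(2)) = log(3/64).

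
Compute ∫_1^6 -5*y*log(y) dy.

Integrate by parts once (u = ln y, dv = -5*y dy).
An antiderivative is F(y) = -5*y**2*(2*log(y) - 1)/4.
Then F(6) - F(1) = (-90*log(3) - 90*log(2) + 45) - (5/4) = -90*log(3) - 90*log(2) + 175/4.

-90*log(3) - 90*log(2) + 175/4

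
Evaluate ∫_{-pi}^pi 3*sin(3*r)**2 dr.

3*pi

Use the identity sin^2(3*r) = (1 - cos(6*r))/2.
An antiderivative is F(r) = 3*r/2 - sin(6*r)/4.
Then F(pi) - F(-pi) = (3*pi/2) - (-3*pi/2) = 3*pi.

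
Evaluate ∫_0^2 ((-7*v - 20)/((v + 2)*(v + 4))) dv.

log(2/81)

Factor the denominator: v**2 + 6*v + 8 = (v + 4)(v + 2).
Partial fractions: (-7*v - 20)/((v + 2)*(v + 4)) = -4/(v + 4) - 3/(v + 2).
An antiderivative is F(v) = -3*log(v + 2) - 4*log(v + 4).
Then F(2) - F(0) = (-10*log(2) - 4*log(3)) - (-11*log(2)) = log(2/81).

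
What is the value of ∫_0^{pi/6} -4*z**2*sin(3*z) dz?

8/27 - 4*pi/27

Integrate by parts twice (u = z^2, dv = -4*sin(3*z) dz).
An antiderivative is F(z) = 4*z**2*cos(3*z)/3 - 8*z*sin(3*z)/9 - 8*cos(3*z)/27.
Then F(pi/6) - F(0) = (-4*pi/27) - (-8/27) = 8/27 - 4*pi/27.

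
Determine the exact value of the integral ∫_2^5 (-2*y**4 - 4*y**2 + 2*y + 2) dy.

By the power rule, an antiderivative is F(y) = -2*y**5/5 - 4*y**3/3 + y**2 + 2*y.
Then F(5) - F(2) = (-4145/3) - (-232/15) = -6831/5.

-6831/5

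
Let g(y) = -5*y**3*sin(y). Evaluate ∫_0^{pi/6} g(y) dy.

-5*sqrt(3)*pi/2 - 5*pi**2/24 + 5*sqrt(3)*pi**3/432 + 15

Integrate by parts 3 times (u = y^3, dv = -5*sin(y) dy).
An antiderivative is F(y) = 5*y**3*cos(y) - 15*y**2*sin(y) - 30*y*cos(y) + 30*sin(y).
Then F(pi/6) - F(0) = (-5*sqrt(3)*pi/2 - 5*pi**2/24 + 5*sqrt(3)*pi**3/432 + 15) - (0) = -5*sqrt(3)*pi/2 - 5*pi**2/24 + 5*sqrt(3)*pi**3/432 + 15.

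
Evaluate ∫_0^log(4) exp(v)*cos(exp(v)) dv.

Let u = exp(v), so du = exp(v) dv. When v = 0, u = 1; when v = log(4), u = 4.
The integral becomes ∫ cos(u) du from 1 to 4, with antiderivative sin(u).
Back in v: F(v) = sin(exp(v)).
Then F(log(4)) - F(0) = (sin(4)) - (sin(1)) = -sin(1) + sin(4).

-sin(1) + sin(4)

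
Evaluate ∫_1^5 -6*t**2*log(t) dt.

Integrate by parts once (u = ln t, dv = -6*t**2 dt).
An antiderivative is F(t) = -2*t**3*(3*log(t) - 1)/3.
Then F(5) - F(1) = (250/3 - 250*log(5)) - (2/3) = 248/3 - 250*log(5).

248/3 - 250*log(5)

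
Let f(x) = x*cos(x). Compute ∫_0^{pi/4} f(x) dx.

-1 + sqrt(2)*pi/8 + sqrt(2)/2

Integrate by parts once (u = x, dv = cos(x) dx).
An antiderivative is F(x) = x*sin(x) + cos(x).
Then F(pi/4) - F(0) = (sqrt(2)*(pi + 4)/8) - (1) = -1 + sqrt(2)*pi/8 + sqrt(2)/2.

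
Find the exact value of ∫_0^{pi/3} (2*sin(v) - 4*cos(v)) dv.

1 - 2*sqrt(3)

An antiderivative is F(v) = -4*sin(v) - 2*cos(v).
Then F(pi/3) - F(0) = (-2*sqrt(3) - 1) - (-2) = 1 - 2*sqrt(3).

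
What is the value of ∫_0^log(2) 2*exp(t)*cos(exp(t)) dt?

Let u = exp(t), so du = exp(t) dt. When t = 0, u = 1; when t = log(2), u = 2.
The integral becomes 2·∫ cos(u) du from 1 to 2, with antiderivative 2*sin(u).
Back in t: F(t) = 2*sin(exp(t)).
Then F(log(2)) - F(0) = (2*sin(2)) - (2*sin(1)) = -2*sin(1) + 2*sin(2).

-2*sin(1) + 2*sin(2)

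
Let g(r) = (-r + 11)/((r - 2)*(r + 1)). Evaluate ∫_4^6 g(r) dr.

-4*log(7) + 3*log(2) + 4*log(5)

Factor the denominator: r**2 - r - 2 = (r + 1)(r - 2).
Partial fractions: (-r + 11)/((r - 2)*(r + 1)) = -4/(r + 1) + 3/(r - 2).
An antiderivative is F(r) = 3*log(r - 2) - 4*log(r + 1).
Then F(6) - F(4) = (-4*log(7) + 6*log(2)) - (-4*log(5) + 3*log(2)) = -4*log(7) + 3*log(2) + 4*log(5).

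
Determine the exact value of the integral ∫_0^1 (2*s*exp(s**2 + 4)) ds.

-exp(4) + exp(5)

Let u = s**2 + 4, so du = 2*s ds. When s = 0, u = 4; when s = 1, u = 5.
The integral becomes ∫ exp(u) du from 4 to 5, with antiderivative exp(u).
Back in s: F(s) = exp(s**2 + 4).
Then F(1) - F(0) = (exp(5)) - (exp(4)) = -exp(4) + exp(5).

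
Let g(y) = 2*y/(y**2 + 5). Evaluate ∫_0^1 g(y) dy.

log(6/5)

Let u = y**2 + 5, so du = 2*y dy. When y = 0, u = 5; when y = 1, u = 6.
The integral becomes ∫ 1/u du from 5 to 6, with antiderivative log(u).
Back in y: F(y) = log(y**2 + 5).
Then F(1) - F(0) = (log(6)) - (log(5)) = log(6/5).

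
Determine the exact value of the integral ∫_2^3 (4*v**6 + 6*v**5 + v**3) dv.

By the power rule, an antiderivative is F(v) = 4*v**7/7 + v**6 + v**4/4.
Then F(3) - F(2) = (55971/28) - (988/7) = 52019/28.

52019/28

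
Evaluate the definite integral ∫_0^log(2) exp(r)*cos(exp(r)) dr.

Let u = exp(r), so du = exp(r) dr. When r = 0, u = 1; when r = log(2), u = 2.
The integral becomes ∫ cos(u) du from 1 to 2, with antiderivative sin(u).
Back in r: F(r) = sin(exp(r)).
Then F(log(2)) - F(0) = (sin(2)) - (sin(1)) = -sin(1) + sin(2).

-sin(1) + sin(2)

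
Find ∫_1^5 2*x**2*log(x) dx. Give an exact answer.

Integrate by parts once (u = ln x, dv = 2*x**2 dx).
An antiderivative is F(x) = 2*x**3*(3*log(x) - 1)/9.
Then F(5) - F(1) = (-250/9 + 250*log(5)/3) - (-2/9) = -248/9 + 250*log(5)/3.

-248/9 + 250*log(5)/3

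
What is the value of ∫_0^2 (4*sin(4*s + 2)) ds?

Let u = 4*s + 2, so du = 4 ds. When s = 0, u = 2; when s = 2, u = 10.
The integral becomes ∫ sin(u) du from 2 to 10, with antiderivative -cos(u).
Back in s: F(s) = -cos(4*s + 2).
Then F(2) - F(0) = (-cos(10)) - (-cos(2)) = cos(2) - cos(10).

cos(2) - cos(10)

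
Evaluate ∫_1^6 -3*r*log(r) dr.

Integrate by parts once (u = ln r, dv = -3*r dr).
An antiderivative is F(r) = -3*r**2*(2*log(r) - 1)/4.
Then F(6) - F(1) = (-54*log(3) - 54*log(2) + 27) - (3/4) = -54*log(3) - 54*log(2) + 105/4.

-54*log(3) - 54*log(2) + 105/4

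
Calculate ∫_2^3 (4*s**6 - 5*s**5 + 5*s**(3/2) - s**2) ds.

By the power rule, an antiderivative is F(s) = 4*s**7/7 - 5*s**6/6 + 2*s**(5/2) - s**3/3.
Then F(3) - F(2) = (18*sqrt(3) + 8865/14) - (8*sqrt(2) + 120/7) = -8*sqrt(2) + 18*sqrt(3) + 8625/14.

-8*sqrt(2) + 18*sqrt(3) + 8625/14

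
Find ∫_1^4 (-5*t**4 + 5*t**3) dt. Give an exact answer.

-2817/4

By the power rule, an antiderivative is F(t) = -t**5 + 5*t**4/4.
Then F(4) - F(1) = (-704) - (1/4) = -2817/4.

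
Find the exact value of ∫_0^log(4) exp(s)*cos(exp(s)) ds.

Let u = exp(s), so du = exp(s) ds. When s = 0, u = 1; when s = log(4), u = 4.
The integral becomes ∫ cos(u) du from 1 to 4, with antiderivative sin(u).
Back in s: F(s) = sin(exp(s)).
Then F(log(4)) - F(0) = (sin(4)) - (sin(1)) = -sin(1) + sin(4).

-sin(1) + sin(4)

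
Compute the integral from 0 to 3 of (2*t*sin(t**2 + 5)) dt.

Let u = t**2 + 5, so du = 2*t dt. When t = 0, u = 5; when t = 3, u = 14.
The integral becomes ∫ sin(u) du from 5 to 14, with antiderivative -cos(u).
Back in t: F(t) = -cos(t**2 + 5).
Then F(3) - F(0) = (-cos(14)) - (-cos(5)) = -cos(14) + cos(5).

-cos(14) + cos(5)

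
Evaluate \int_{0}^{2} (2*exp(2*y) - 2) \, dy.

An antiderivative is F(y) = exp(2*y) - 2*y.
Then F(2) - F(0) = (-4 + exp(4)) - (1) = -5 + exp(4).

-5 + exp(4)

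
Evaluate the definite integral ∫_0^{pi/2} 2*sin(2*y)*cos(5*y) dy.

Use the identity sin(2*y)cos(5*y) = [sin(7*y) + sin(-3*y)]/2.
An antiderivative is F(y) = cos(3*y)/3 - cos(7*y)/7.
Then F(pi/2) - F(0) = (0) - (4/21) = -4/21.

-4/21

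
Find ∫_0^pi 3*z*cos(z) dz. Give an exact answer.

-6

Integrate by parts once (u = z, dv = 3*cos(z) dz).
An antiderivative is F(z) = 3*z*sin(z) + 3*cos(z).
Then F(pi) - F(0) = (-3) - (3) = -6.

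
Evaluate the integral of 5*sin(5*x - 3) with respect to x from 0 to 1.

cos(3) - cos(2)

Let u = 5*x - 3, so du = 5 dx. When x = 0, u = -3; when x = 1, u = 2.
The integral becomes ∫ sin(u) du from -3 to 2, with antiderivative -cos(u).
Back in x: F(x) = -cos(5*x - 3).
Then F(1) - F(0) = (-cos(2)) - (-cos(3)) = cos(3) - cos(2).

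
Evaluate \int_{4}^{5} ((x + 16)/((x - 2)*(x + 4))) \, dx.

log(8/3)

Factor the denominator: x**2 + 2*x - 8 = (x + 4)(x - 2).
Partial fractions: (x + 16)/((x - 2)*(x + 4)) = -2/(x + 4) + 3/(x - 2).
An antiderivative is F(x) = 3*log(x - 2) - 2*log(x + 4).
Then F(5) - F(4) = (-log(3)) - (-log(8)) = log(8/3).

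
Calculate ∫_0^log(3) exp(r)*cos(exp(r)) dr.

-sin(1) + sin(3)

Let u = exp(r), so du = exp(r) dr. When r = 0, u = 1; when r = log(3), u = 3.
The integral becomes ∫ cos(u) du from 1 to 3, with antiderivative sin(u).
Back in r: F(r) = sin(exp(r)).
Then F(log(3)) - F(0) = (sin(3)) - (sin(1)) = -sin(1) + sin(3).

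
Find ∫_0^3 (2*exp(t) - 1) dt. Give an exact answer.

-5 + 2*exp(3)

An antiderivative is F(t) = -t + 2*exp(t).
Then F(3) - F(0) = (-3 + 2*exp(3)) - (2) = -5 + 2*exp(3).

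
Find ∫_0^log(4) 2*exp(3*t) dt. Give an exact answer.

42

Let u = exp(t), so du = exp(t) dt. When t = 0, u = 1; when t = log(4), u = 4.
The integral becomes 2·∫ u**2 du from 1 to 4, with antiderivative 2*u**3/3.
Back in t: F(t) = 2*exp(3*t)/3.
Then F(log(4)) - F(0) = (128/3) - (2/3) = 42.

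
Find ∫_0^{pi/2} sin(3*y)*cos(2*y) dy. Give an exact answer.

Use the identity sin(3*y)cos(2*y) = [sin(5*y) + sin(y)]/2.
An antiderivative is F(y) = -cos(y)/2 - cos(5*y)/10.
Then F(pi/2) - F(0) = (0) - (-3/5) = 3/5.

3/5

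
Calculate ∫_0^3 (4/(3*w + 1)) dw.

An antiderivative is F(w) = 4*log(3*w + 1)/3.
Then F(3) - F(0) = (4*log(10)/3) - (0) = 4*log(10)/3.

4*log(10)/3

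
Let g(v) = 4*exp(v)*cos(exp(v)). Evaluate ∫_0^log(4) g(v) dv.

Let u = exp(v), so du = exp(v) dv. When v = 0, u = 1; when v = log(4), u = 4.
The integral becomes 4·∫ cos(u) du from 1 to 4, with antiderivative 4*sin(u).
Back in v: F(v) = 4*sin(exp(v)).
Then F(log(4)) - F(0) = (4*sin(4)) - (4*sin(1)) = -4*sin(1) + 4*sin(4).

-4*sin(1) + 4*sin(4)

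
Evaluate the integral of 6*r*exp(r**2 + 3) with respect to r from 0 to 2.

-3*(1 - exp(4))*exp(3)

Let u = r**2 + 3, so du = 2*r dr. When r = 0, u = 3; when r = 2, u = 7.
The integral becomes 3·∫ exp(u) du from 3 to 7, with antiderivative 3*exp(u).
Back in r: F(r) = 3*exp(r**2 + 3).
Then F(2) - F(0) = (3*exp(7)) - (3*exp(3)) = -3*(1 - exp(4))*exp(3).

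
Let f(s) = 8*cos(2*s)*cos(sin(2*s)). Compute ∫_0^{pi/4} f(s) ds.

4*sin(1)

Let u = sin(2*s), so du = 2*cos(2*s) ds. When s = 0, u = 0; when s = pi/4, u = 1.
The integral becomes 4·∫ cos(u) du from 0 to 1, with antiderivative 4*sin(u).
Back in s: F(s) = 4*sin(sin(2*s)).
Then F(pi/4) - F(0) = (4*sin(1)) - (0) = 4*sin(1).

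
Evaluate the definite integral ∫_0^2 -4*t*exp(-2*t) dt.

Integrate by parts once (u = t, dv = -4*exp(-2*t) dt).
An antiderivative is F(t) = (2*t + 1)*exp(-2*t).
Then F(2) - F(0) = (5*exp(-4)) - (1) = -1 + 5*exp(-4).

-1 + 5*exp(-4)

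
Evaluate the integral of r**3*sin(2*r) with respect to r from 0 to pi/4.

Integrate by parts 3 times (u = r^3, dv = sin(2*r) dr).
An antiderivative is F(r) = -r**3*cos(2*r)/2 + 3*r**2*sin(2*r)/4 + 3*r*cos(2*r)/4 - 3*sin(2*r)/8.
Then F(pi/4) - F(0) = (-3/8 + 3*pi**2/64) - (0) = -3/8 + 3*pi**2/64.

-3/8 + 3*pi**2/64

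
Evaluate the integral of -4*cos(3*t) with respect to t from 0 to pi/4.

-2*sqrt(2)/3

An antiderivative is F(t) = -4*sin(3*t)/3.
Then F(pi/4) - F(0) = (-2*sqrt(2)/3) - (0) = -2*sqrt(2)/3.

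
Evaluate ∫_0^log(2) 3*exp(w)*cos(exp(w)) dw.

-3*sin(1) + 3*sin(2)

Let u = exp(w), so du = exp(w) dw. When w = 0, u = 1; when w = log(2), u = 2.
The integral becomes 3·∫ cos(u) du from 1 to 2, with antiderivative 3*sin(u).
Back in w: F(w) = 3*sin(exp(w)).
Then F(log(2)) - F(0) = (3*sin(2)) - (3*sin(1)) = -3*sin(1) + 3*sin(2).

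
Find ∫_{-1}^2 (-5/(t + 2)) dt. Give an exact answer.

An antiderivative is F(t) = -5*log(t + 2).
Then F(2) - F(-1) = (-10*log(2)) - (0) = -10*log(2).

-10*log(2)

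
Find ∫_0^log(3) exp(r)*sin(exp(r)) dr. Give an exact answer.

cos(1) - cos(3)

Let u = exp(r), so du = exp(r) dr. When r = 0, u = 1; when r = log(3), u = 3.
The integral becomes ∫ sin(u) du from 1 to 3, with antiderivative -cos(u).
Back in r: F(r) = -cos(exp(r)).
Then F(log(3)) - F(0) = (-cos(3)) - (-cos(1)) = cos(1) - cos(3).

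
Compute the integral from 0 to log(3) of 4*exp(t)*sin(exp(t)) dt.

Let u = exp(t), so du = exp(t) dt. When t = 0, u = 1; when t = log(3), u = 3.
The integral becomes 4·∫ sin(u) du from 1 to 3, with antiderivative -4*cos(u).
Back in t: F(t) = -4*cos(exp(t)).
Then F(log(3)) - F(0) = (-4*cos(3)) - (-4*cos(1)) = 4*cos(1) - 4*cos(3).

4*cos(1) - 4*cos(3)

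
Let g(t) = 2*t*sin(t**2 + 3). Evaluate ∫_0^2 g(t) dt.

Let u = t**2 + 3, so du = 2*t dt. When t = 0, u = 3; when t = 2, u = 7.
The integral becomes ∫ sin(u) du from 3 to 7, with antiderivative -cos(u).
Back in t: F(t) = -cos(t**2 + 3).
Then F(2) - F(0) = (-cos(7)) - (-cos(3)) = cos(3) - cos(7).

cos(3) - cos(7)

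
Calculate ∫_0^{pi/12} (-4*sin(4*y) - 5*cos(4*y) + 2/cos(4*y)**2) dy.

An antiderivative is F(y) = -5*sin(4*y)/4 + cos(4*y) + tan(4*y)/2.
Then F(pi/12) - F(0) = (1/2 - sqrt(3)/8) - (1) = -1/2 - sqrt(3)/8.

-1/2 - sqrt(3)/8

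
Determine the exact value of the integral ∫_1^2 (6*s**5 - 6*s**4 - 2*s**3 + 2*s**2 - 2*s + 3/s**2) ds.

By the power rule, an antiderivative is F(s) = s**6 - 6*s**5/5 - s**4/2 + 2*s**3/3 - s**2 - 3/s.
Then F(2) - F(1) = (523/30) - (-121/30) = 322/15.

322/15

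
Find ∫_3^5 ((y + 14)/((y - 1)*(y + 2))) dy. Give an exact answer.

-4*log(7) + 5*log(2) + 4*log(5)

Factor the denominator: y**2 + y - 2 = (y + 2)(y - 1).
Partial fractions: (y + 14)/((y - 1)*(y + 2)) = -4/(y + 2) + 5/(y - 1).
An antiderivative is F(y) = 5*log(y - 1) - 4*log(y + 2).
Then F(5) - F(3) = (-4*log(7) + 10*log(2)) - (-4*log(5) + 5*log(2)) = -4*log(7) + 5*log(2) + 4*log(5).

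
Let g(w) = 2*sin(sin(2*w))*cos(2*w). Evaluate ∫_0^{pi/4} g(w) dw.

1 - cos(1)

Let u = sin(2*w), so du = 2*cos(2*w) dw. When w = 0, u = 0; when w = pi/4, u = 1.
The integral becomes ∫ sin(u) du from 0 to 1, with antiderivative -cos(u).
Back in w: F(w) = -cos(sin(2*w)).
Then F(pi/4) - F(0) = (-cos(1)) - (-1) = 1 - cos(1).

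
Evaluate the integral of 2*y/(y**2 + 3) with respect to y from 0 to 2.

log(7/3)

Let u = y**2 + 3, so du = 2*y dy. When y = 0, u = 3; when y = 2, u = 7.
The integral becomes ∫ 1/u du from 3 to 7, with antiderivative log(u).
Back in y: F(y) = log(y**2 + 3).
Then F(2) - F(0) = (log(7)) - (log(3)) = log(7/3).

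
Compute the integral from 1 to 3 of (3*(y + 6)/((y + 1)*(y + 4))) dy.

-2*log(7) + 2*log(5) + 5*log(2)

Factor the denominator: y**2 + 5*y + 4 = (y + 4)(y + 1).
Partial fractions: 3*(y + 6)/((y + 1)*(y + 4)) = -2/(y + 4) + 5/(y + 1).
An antiderivative is F(y) = 5*log(y + 1) - 2*log(y + 4).
Then F(3) - F(1) = (-2*log(7) + 10*log(2)) - (log(32/25)) = -2*log(7) + 2*log(5) + 5*log(2).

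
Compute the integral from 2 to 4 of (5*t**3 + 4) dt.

308

By the power rule, an antiderivative is F(t) = 5*t**4/4 + 4*t.
Then F(4) - F(2) = (336) - (28) = 308.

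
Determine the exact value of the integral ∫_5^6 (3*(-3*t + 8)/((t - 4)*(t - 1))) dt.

Factor the denominator: t**2 - 5*t + 4 = (t - 1)(t - 4).
Partial fractions: 3*(-3*t + 8)/((t - 4)*(t - 1)) = -5/(t - 1) - 4/(t - 4).
An antiderivative is F(t) = -4*log(t - 4) - 5*log(t - 1).
Then F(6) - F(5) = (-5*log(5) - 4*log(2)) - (-10*log(2)) = -5*log(5) + 6*log(2).

-5*log(5) + 6*log(2)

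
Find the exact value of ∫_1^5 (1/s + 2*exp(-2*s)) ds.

-exp(-10) + exp(-2) + log(5)

An antiderivative is F(s) = log(s) - exp(-2*s).
Then F(5) - F(1) = (-exp(-10) + log(5)) - (-exp(-2)) = -exp(-10) + exp(-2) + log(5).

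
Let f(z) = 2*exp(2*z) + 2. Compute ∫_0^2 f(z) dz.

3 + exp(4)

An antiderivative is F(z) = exp(2*z) + 2*z.
Then F(2) - F(0) = (4 + exp(4)) - (1) = 3 + exp(4).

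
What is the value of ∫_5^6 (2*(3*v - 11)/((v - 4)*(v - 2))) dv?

-5*log(3) + 11*log(2)

Factor the denominator: v**2 - 6*v + 8 = (v - 2)(v - 4).
Partial fractions: 2*(3*v - 11)/((v - 4)*(v - 2)) = 5/(v - 2) + 1/(v - 4).
An antiderivative is F(v) = log(v - 4) + 5*log(v - 2).
Then F(6) - F(5) = (11*log(2)) - (5*log(3)) = -5*log(3) + 11*log(2).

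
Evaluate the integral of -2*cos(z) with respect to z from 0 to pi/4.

An antiderivative is F(z) = -2*sin(z).
Then F(pi/4) - F(0) = (-sqrt(2)) - (0) = -sqrt(2).

-sqrt(2)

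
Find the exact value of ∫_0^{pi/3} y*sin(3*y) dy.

Integrate by parts once (u = y, dv = sin(3*y) dy).
An antiderivative is F(y) = -y*cos(3*y)/3 + sin(3*y)/9.
Then F(pi/3) - F(0) = (pi/9) - (0) = pi/9.

pi/9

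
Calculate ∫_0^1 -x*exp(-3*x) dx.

(4 - exp(3))*exp(-3)/9

Integrate by parts once (u = x, dv = -exp(-3*x) dx).
An antiderivative is F(x) = (3*x + 1)*exp(-3*x)/9.
Then F(1) - F(0) = (4*exp(-3)/9) - (1/9) = (4 - exp(3))*exp(-3)/9.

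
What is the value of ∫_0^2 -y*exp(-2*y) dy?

Integrate by parts once (u = y, dv = -exp(-2*y) dy).
An antiderivative is F(y) = (2*y + 1)*exp(-2*y)/4.
Then F(2) - F(0) = (5*exp(-4)/4) - (1/4) = (5 - exp(4))*exp(-4)/4.

(5 - exp(4))*exp(-4)/4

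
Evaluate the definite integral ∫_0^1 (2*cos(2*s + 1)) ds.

-sin(1) + sin(3)

Let u = 2*s + 1, so du = 2 ds. When s = 0, u = 1; when s = 1, u = 3.
The integral becomes ∫ cos(u) du from 1 to 3, with antiderivative sin(u).
Back in s: F(s) = sin(2*s + 1).
Then F(1) - F(0) = (sin(3)) - (sin(1)) = -sin(1) + sin(3).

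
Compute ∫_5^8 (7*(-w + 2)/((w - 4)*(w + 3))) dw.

-5*log(11) + 11*log(2)

Factor the denominator: w**2 - w - 12 = (w + 3)(w - 4).
Partial fractions: 7*(-w + 2)/((w - 4)*(w + 3)) = -5/(w + 3) - 2/(w - 4).
An antiderivative is F(w) = -2*log(w - 4) - 5*log(w + 3).
Then F(8) - F(5) = (-5*log(11) - 4*log(2)) - (-15*log(2)) = -5*log(11) + 11*log(2).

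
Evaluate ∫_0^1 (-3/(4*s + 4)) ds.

-3*log(2)/4

An antiderivative is F(s) = -3*log(4*s + 4)/4.
Then F(1) - F(0) = (-9*log(2)/4) - (-3*log(2)/2) = -3*log(2)/4.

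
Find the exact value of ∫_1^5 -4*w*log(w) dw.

Integrate by parts once (u = ln w, dv = -4*w dw).
An antiderivative is F(w) = -w**2*(2*log(w) - 1).
Then F(5) - F(1) = (25 - 50*log(5)) - (1) = 24 - 50*log(5).

24 - 50*log(5)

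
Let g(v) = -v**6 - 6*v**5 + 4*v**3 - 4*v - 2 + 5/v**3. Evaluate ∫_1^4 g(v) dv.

By the power rule, an antiderivative is F(v) = -v**7/7 - v**6 + v**4 - 2*v**2 - 2*v - 5/(2*v**2).
Then F(4) - F(1) = (-1393443/224) - (-93/14) = -1391955/224.

-1391955/224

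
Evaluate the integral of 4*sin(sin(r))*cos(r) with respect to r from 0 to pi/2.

4 - 4*cos(1)

Let u = sin(r), so du = cos(r) dr. When r = 0, u = 0; when r = pi/2, u = 1.
The integral becomes 4·∫ sin(u) du from 0 to 1, with antiderivative -4*cos(u).
Back in r: F(r) = -4*cos(sin(r)).
Then F(pi/2) - F(0) = (-4*cos(1)) - (-4) = 4 - 4*cos(1).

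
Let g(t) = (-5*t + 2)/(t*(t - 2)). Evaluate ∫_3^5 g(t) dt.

-3*log(3) - log(5)

Factor the denominator: t**2 - 2*t = t(t - 2).
Partial fractions: (-5*t + 2)/(t*(t - 2)) = -1/t - 4/(t - 2).
An antiderivative is F(t) = -log(t) - 4*log(t - 2).
Then F(5) - F(3) = (-4*log(3) - log(5)) - (-log(3)) = -3*log(3) - log(5).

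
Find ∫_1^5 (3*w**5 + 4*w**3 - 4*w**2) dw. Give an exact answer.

24812/3

By the power rule, an antiderivative is F(w) = w**6/2 + w**4 - 4*w**3/3.
Then F(5) - F(1) = (49625/6) - (1/6) = 24812/3.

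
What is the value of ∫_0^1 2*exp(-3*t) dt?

2/3 - 2*exp(-3)/3

An antiderivative is F(t) = -2*exp(-3*t)/3.
Then F(1) - F(0) = (-2*exp(-3)/3) - (-2/3) = 2/3 - 2*exp(-3)/3.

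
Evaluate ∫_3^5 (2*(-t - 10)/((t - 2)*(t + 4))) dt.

Factor the denominator: t**2 + 2*t - 8 = (t + 4)(t - 2).
Partial fractions: 2*(-t - 10)/((t - 2)*(t + 4)) = 2/(t + 4) - 4/(t - 2).
An antiderivative is F(t) = -4*log(t - 2) + 2*log(t + 4).
Then F(5) - F(3) = (0) - (log(49)) = -log(49).

-log(49)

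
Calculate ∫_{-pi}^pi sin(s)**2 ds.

Use the identity sin^2(s) = (1 - cos(2*s))/2.
An antiderivative is F(s) = s/2 - sin(2*s)/4.
Then F(pi) - F(-pi) = (pi/2) - (-pi/2) = pi.

pi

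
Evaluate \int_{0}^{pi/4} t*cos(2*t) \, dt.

Integrate by parts once (u = t, dv = cos(2*t) dt).
An antiderivative is F(t) = t*sin(2*t)/2 + cos(2*t)/4.
Then F(pi/4) - F(0) = (pi/8) - (1/4) = -1/4 + pi/8.

-1/4 + pi/8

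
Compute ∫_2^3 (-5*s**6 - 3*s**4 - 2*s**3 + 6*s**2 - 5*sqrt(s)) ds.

-111427/70 - 10*sqrt(3) + 20*sqrt(2)/3

By the power rule, an antiderivative is F(s) = -5*s**7/7 - 3*s**5/5 - s**4/2 - 10*s**(3/2)/3 + 2*s**3.
Then F(3) - F(2) = (-118611/70 - 10*sqrt(3)) - (-3592/35 - 20*sqrt(2)/3) = -111427/70 - 10*sqrt(3) + 20*sqrt(2)/3.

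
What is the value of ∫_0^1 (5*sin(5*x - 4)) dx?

Let u = 5*x - 4, so du = 5 dx. When x = 0, u = -4; when x = 1, u = 1.
The integral becomes ∫ sin(u) du from -4 to 1, with antiderivative -cos(u).
Back in x: F(x) = -cos(5*x - 4).
Then F(1) - F(0) = (-cos(1)) - (-cos(4)) = cos(4) - cos(1).

cos(4) - cos(1)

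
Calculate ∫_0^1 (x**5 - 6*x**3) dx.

By the power rule, an antiderivative is F(x) = x**6/6 - 3*x**4/2.
Then F(1) - F(0) = (-4/3) - (0) = -4/3.

-4/3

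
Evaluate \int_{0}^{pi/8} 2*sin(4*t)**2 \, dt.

pi/8

Use the identity sin^2(4*t) = (1 - cos(8*t))/2.
An antiderivative is F(t) = t - sin(8*t)/8.
Then F(pi/8) - F(0) = (pi/8) - (0) = pi/8.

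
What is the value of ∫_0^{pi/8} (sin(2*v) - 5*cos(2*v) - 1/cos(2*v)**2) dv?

An antiderivative is F(v) = -5*sin(2*v)/2 - cos(2*v)/2 - tan(2*v)/2.
Then F(pi/8) - F(0) = (-3*sqrt(2)/2 - 1/2) - (-1/2) = -3*sqrt(2)/2.

-3*sqrt(2)/2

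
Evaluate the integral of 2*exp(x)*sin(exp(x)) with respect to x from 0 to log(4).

2*cos(1) - 2*cos(4)

Let u = exp(x), so du = exp(x) dx. When x = 0, u = 1; when x = log(4), u = 4.
The integral becomes 2·∫ sin(u) du from 1 to 4, with antiderivative -2*cos(u).
Back in x: F(x) = -2*cos(exp(x)).
Then F(log(4)) - F(0) = (-2*cos(4)) - (-2*cos(1)) = 2*cos(1) - 2*cos(4).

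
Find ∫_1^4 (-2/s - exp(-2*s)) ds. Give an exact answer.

An antiderivative is F(s) = -2*log(s) + exp(-2*s)/2.
Then F(4) - F(1) = (-4*log(2) + exp(-8)/2) - (exp(-2)/2) = (-8*exp(8)*log(2) - exp(6) + 1)*exp(-8)/2.

(-8*exp(8)*log(2) - exp(6) + 1)*exp(-8)/2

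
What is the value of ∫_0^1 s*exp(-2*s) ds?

Integrate by parts once (u = s, dv = exp(-2*s) ds).
An antiderivative is F(s) = (-2*s - 1)*exp(-2*s)/4.
Then F(1) - F(0) = (-3*exp(-2)/4) - (-1/4) = (-3 + exp(2))*exp(-2)/4.

(-3 + exp(2))*exp(-2)/4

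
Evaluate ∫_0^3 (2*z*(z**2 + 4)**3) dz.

28305/4

Let u = z**2 + 4, so du = 2*z dz. When z = 0, u = 4; when z = 3, u = 13.
The integral becomes ∫ u**3 du from 4 to 13, with antiderivative u**4/4.
Back in z: F(z) = (z**2 + 4)**4/4.
Then F(3) - F(0) = (28561/4) - (64) = 28305/4.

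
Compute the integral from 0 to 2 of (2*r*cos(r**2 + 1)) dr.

sin(5) - sin(1)

Let u = r**2 + 1, so du = 2*r dr. When r = 0, u = 1; when r = 2, u = 5.
The integral becomes ∫ cos(u) du from 1 to 5, with antiderivative sin(u).
Back in r: F(r) = sin(r**2 + 1).
Then F(2) - F(0) = (sin(5)) - (sin(1)) = sin(5) - sin(1).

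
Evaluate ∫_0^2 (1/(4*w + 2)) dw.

An antiderivative is F(w) = log(4*w + 2)/4.
Then F(2) - F(0) = (log(10)/4) - (log(2)/4) = log(5)/4.

log(5)/4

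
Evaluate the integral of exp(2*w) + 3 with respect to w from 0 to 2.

11/2 + exp(4)/2

An antiderivative is F(w) = exp(2*w)/2 + 3*w.
Then F(2) - F(0) = (6 + exp(4)/2) - (1/2) = 11/2 + exp(4)/2.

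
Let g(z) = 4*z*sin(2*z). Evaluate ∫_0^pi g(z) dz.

Integrate by parts once (u = z, dv = 4*sin(2*z) dz).
An antiderivative is F(z) = -2*z*cos(2*z) + sin(2*z).
Then F(pi) - F(0) = (-2*pi) - (0) = -2*pi.

-2*pi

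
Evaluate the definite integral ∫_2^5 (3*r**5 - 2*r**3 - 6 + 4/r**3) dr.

372921/50

By the power rule, an antiderivative is F(r) = r**6/2 - r**4/2 - 6*r - 2/r**2.
Then F(5) - F(2) = (186748/25) - (23/2) = 372921/50.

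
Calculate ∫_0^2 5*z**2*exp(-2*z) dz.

5/4 - 65*exp(-4)/4

Integrate by parts twice (u = z^2, dv = 5*exp(-2*z) dz).
An antiderivative is F(z) = (-10*z**2 - 10*z - 5)*exp(-2*z)/4.
Then F(2) - F(0) = (-65*exp(-4)/4) - (-5/4) = 5/4 - 65*exp(-4)/4.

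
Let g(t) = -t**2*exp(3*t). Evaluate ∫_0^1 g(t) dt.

Integrate by parts twice (u = t^2, dv = -exp(3*t) dt).
An antiderivative is F(t) = (-9*t**2 + 6*t - 2)*exp(3*t)/27.
Then F(1) - F(0) = (-5*exp(3)/27) - (-2/27) = 2/27 - 5*exp(3)/27.

2/27 - 5*exp(3)/27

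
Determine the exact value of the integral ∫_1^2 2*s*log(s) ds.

-3/2 + log(16)

Integrate by parts once (u = ln s, dv = 2*s ds).
An antiderivative is F(s) = s**2*(2*log(s) - 1)/2.
Then F(2) - F(1) = (-2 + log(16)) - (-1/2) = -3/2 + log(16).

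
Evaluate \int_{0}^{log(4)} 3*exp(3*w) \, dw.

63

Let u = exp(w), so du = exp(w) dw. When w = 0, u = 1; when w = log(4), u = 4.
The integral becomes 3·∫ u**2 du from 1 to 4, with antiderivative u**3.
Back in w: F(w) = exp(3*w).
Then F(log(4)) - F(0) = (64) - (1) = 63.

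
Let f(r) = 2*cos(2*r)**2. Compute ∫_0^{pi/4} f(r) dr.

pi/4

Use the identity cos^2(2*r) = (1 + cos(4*r))/2.
An antiderivative is F(r) = r + sin(4*r)/4.
Then F(pi/4) - F(0) = (pi/4) - (0) = pi/4.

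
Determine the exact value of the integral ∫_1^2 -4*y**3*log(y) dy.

15/4 - 16*log(2)

Integrate by parts once (u = ln y, dv = -4*y**3 dy).
An antiderivative is F(y) = -y**4*(4*log(y) - 1)/4.
Then F(2) - F(1) = (4 - 16*log(2)) - (1/4) = 15/4 - 16*log(2).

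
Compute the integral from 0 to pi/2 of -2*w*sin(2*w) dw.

Integrate by parts once (u = w, dv = -2*sin(2*w) dw).
An antiderivative is F(w) = w*cos(2*w) - sin(2*w)/2.
Then F(pi/2) - F(0) = (-pi/2) - (0) = -pi/2.

-pi/2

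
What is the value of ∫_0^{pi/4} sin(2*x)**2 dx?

Use the identity sin^2(2*x) = (1 - cos(4*x))/2.
An antiderivative is F(x) = x/2 - sin(4*x)/8.
Then F(pi/4) - F(0) = (pi/8) - (0) = pi/8.

pi/8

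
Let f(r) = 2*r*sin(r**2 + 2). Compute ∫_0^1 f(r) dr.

cos(2) - cos(3)

Let u = r**2 + 2, so du = 2*r dr. When r = 0, u = 2; when r = 1, u = 3.
The integral becomes ∫ sin(u) du from 2 to 3, with antiderivative -cos(u).
Back in r: F(r) = -cos(r**2 + 2).
Then F(1) - F(0) = (-cos(3)) - (-cos(2)) = cos(2) - cos(3).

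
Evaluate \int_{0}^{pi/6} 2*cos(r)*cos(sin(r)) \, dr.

Let u = sin(r), so du = cos(r) dr. When r = 0, u = 0; when r = pi/6, u = 1/2.
The integral becomes 2·∫ cos(u) du from 0 to 1/2, with antiderivative 2*sin(u).
Back in r: F(r) = 2*sin(sin(r)).
Then F(pi/6) - F(0) = (2*sin(1/2)) - (0) = 2*sin(1/2).

2*sin(1/2)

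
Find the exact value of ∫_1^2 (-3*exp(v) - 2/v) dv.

-3*exp(2) - log(4) + 3*exp(1)

An antiderivative is F(v) = -3*exp(v) - 2*log(v).
Then F(2) - F(1) = (-3*exp(2) - log(4)) - (-3*exp(1)) = -3*exp(2) - log(4) + 3*exp(1).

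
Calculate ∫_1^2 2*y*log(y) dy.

Integrate by parts once (u = ln y, dv = 2*y dy).
An antiderivative is F(y) = y**2*(2*log(y) - 1)/2.
Then F(2) - F(1) = (-2 + log(16)) - (-1/2) = -3/2 + log(16).

-3/2 + log(16)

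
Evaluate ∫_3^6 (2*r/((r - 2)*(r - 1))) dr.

-2*log(5) + 10*log(2)

Factor the denominator: r**2 - 3*r + 2 = (r - 1)(r - 2).
Partial fractions: 2*r/((r - 2)*(r - 1)) = -2/(r - 1) + 4/(r - 2).
An antiderivative is F(r) = 4*log(r - 2) - 2*log(r - 1).
Then F(6) - F(3) = (-2*log(5) + 8*log(2)) - (-log(4)) = -2*log(5) + 10*log(2).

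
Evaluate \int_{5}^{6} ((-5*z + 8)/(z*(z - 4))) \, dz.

Factor the denominator: z**2 - 4*z = z(z - 4).
Partial fractions: (-5*z + 8)/(z*(z - 4)) = -2/z - 3/(z - 4).
An antiderivative is F(z) = -2*log(z) - 3*log(z - 4).
Then F(6) - F(5) = (-5*log(2) - 2*log(3)) - (-log(25)) = -5*log(2) - 2*log(3) + 2*log(5).

-5*log(2) - 2*log(3) + 2*log(5)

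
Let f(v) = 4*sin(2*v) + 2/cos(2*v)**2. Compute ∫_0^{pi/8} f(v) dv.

An antiderivative is F(v) = -2*cos(2*v) + tan(2*v).
Then F(pi/8) - F(0) = (1 - sqrt(2)) - (-2) = 3 - sqrt(2).

3 - sqrt(2)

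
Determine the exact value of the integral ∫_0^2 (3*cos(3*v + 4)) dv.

sin(10) - sin(4)

Let u = 3*v + 4, so du = 3 dv. When v = 0, u = 4; when v = 2, u = 10.
The integral becomes ∫ cos(u) du from 4 to 10, with antiderivative sin(u).
Back in v: F(v) = sin(3*v + 4).
Then F(2) - F(0) = (sin(10)) - (sin(4)) = sin(10) - sin(4).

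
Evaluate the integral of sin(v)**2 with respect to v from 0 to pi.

Use the identity sin^2(v) = (1 - cos(2*v))/2.
An antiderivative is F(v) = v/2 - sin(2*v)/4.
Then F(pi) - F(0) = (pi/2) - (0) = pi/2.

pi/2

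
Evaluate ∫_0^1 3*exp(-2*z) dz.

An antiderivative is F(z) = -3*exp(-2*z)/2.
Then F(1) - F(0) = (-3*exp(-2)/2) - (-3/2) = 3/2 - 3*exp(-2)/2.

3/2 - 3*exp(-2)/2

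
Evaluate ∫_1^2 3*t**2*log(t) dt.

Integrate by parts once (u = ln t, dv = 3*t**2 dt).
An antiderivative is F(t) = t**3*(3*log(t) - 1)/3.
Then F(2) - F(1) = (-8/3 + 8*log(2)) - (-1/3) = -7/3 + 8*log(2).

-7/3 + 8*log(2)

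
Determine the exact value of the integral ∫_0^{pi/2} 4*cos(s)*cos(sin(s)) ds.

4*sin(1)

Let u = sin(s), so du = cos(s) ds. When s = 0, u = 0; when s = pi/2, u = 1.
The integral becomes 4·∫ cos(u) du from 0 to 1, with antiderivative 4*sin(u).
Back in s: F(s) = 4*sin(sin(s)).
Then F(pi/2) - F(0) = (4*sin(1)) - (0) = 4*sin(1).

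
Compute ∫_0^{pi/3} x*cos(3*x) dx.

Integrate by parts once (u = x, dv = cos(3*x) dx).
An antiderivative is F(x) = x*sin(3*x)/3 + cos(3*x)/9.
Then F(pi/3) - F(0) = (-1/9) - (1/9) = -2/9.

-2/9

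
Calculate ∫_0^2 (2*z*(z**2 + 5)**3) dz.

1484

Let u = z**2 + 5, so du = 2*z dz. When z = 0, u = 5; when z = 2, u = 9.
The integral becomes ∫ u**3 du from 5 to 9, with antiderivative u**4/4.
Back in z: F(z) = (z**2 + 5)**4/4.
Then F(2) - F(0) = (6561/4) - (625/4) = 1484.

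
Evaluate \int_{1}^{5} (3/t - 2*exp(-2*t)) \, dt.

An antiderivative is F(t) = 3*log(t) + exp(-2*t).
Then F(5) - F(1) = (exp(-10) + 3*log(5)) - (exp(-2)) = -exp(-2) + exp(-10) + 3*log(5).

-exp(-2) + exp(-10) + 3*log(5)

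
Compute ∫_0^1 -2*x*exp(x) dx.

-2

Integrate by parts once (u = x, dv = -2*exp(x) dx).
An antiderivative is F(x) = (-2*x + 2)*exp(x).
Then F(1) - F(0) = (0) - (2) = -2.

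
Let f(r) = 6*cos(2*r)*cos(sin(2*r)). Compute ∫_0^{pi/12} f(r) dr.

Let u = sin(2*r), so du = 2*cos(2*r) dr. When r = 0, u = 0; when r = pi/12, u = 1/2.
The integral becomes 3·∫ cos(u) du from 0 to 1/2, with antiderivative 3*sin(u).
Back in r: F(r) = 3*sin(sin(2*r)).
Then F(pi/12) - F(0) = (3*sin(1/2)) - (0) = 3*sin(1/2).

3*sin(1/2)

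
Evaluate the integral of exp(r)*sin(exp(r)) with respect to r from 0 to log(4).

Let u = exp(r), so du = exp(r) dr. When r = 0, u = 1; when r = log(4), u = 4.
The integral becomes ∫ sin(u) du from 1 to 4, with antiderivative -cos(u).
Back in r: F(r) = -cos(exp(r)).
Then F(log(4)) - F(0) = (-cos(4)) - (-cos(1)) = cos(1) - cos(4).

cos(1) - cos(4)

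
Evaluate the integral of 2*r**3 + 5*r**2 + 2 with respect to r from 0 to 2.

By the power rule, an antiderivative is F(r) = r**4/2 + 5*r**3/3 + 2*r.
Then F(2) - F(0) = (76/3) - (0) = 76/3.

76/3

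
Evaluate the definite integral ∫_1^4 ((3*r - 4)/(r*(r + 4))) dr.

-4*log(5) + 10*log(2)

Factor the denominator: r**2 + 4*r = (r + 4)r.
Partial fractions: (3*r - 4)/(r*(r + 4)) = 4/(r + 4) - 1/r.
An antiderivative is F(r) = -log(r) + 4*log(r + 4).
Then F(4) - F(1) = (10*log(2)) - (4*log(5)) = -4*log(5) + 10*log(2).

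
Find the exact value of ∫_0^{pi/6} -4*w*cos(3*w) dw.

Integrate by parts once (u = w, dv = -4*cos(3*w) dw).
An antiderivative is F(w) = -4*w*sin(3*w)/3 - 4*cos(3*w)/9.
Then F(pi/6) - F(0) = (-2*pi/9) - (-4/9) = 4/9 - 2*pi/9.

4/9 - 2*pi/9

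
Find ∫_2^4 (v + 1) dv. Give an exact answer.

By the power rule, an antiderivative is F(v) = v**2/2 + v.
Then F(4) - F(2) = (12) - (4) = 8.

8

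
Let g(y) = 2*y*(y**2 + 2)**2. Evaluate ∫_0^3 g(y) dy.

441

Let u = y**2 + 2, so du = 2*y dy. When y = 0, u = 2; when y = 3, u = 11.
The integral becomes ∫ u**2 du from 2 to 11, with antiderivative u**3/3.
Back in y: F(y) = (y**2 + 2)**3/3.
Then F(3) - F(0) = (1331/3) - (8/3) = 441.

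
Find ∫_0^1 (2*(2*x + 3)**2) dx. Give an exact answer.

98/3

Let u = 2*x + 3, so du = 2 dx. When x = 0, u = 3; when x = 1, u = 5.
The integral becomes ∫ u**2 du from 3 to 5, with antiderivative u**3/3.
Back in x: F(x) = (2*x + 3)**3/3.
Then F(1) - F(0) = (125/3) - (9) = 98/3.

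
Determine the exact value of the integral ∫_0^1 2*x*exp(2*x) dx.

1/2 + exp(2)/2

Integrate by parts once (u = x, dv = 2*exp(2*x) dx).
An antiderivative is F(x) = (2*x - 1)*exp(2*x)/2.
Then F(1) - F(0) = (exp(2)/2) - (-1/2) = 1/2 + exp(2)/2.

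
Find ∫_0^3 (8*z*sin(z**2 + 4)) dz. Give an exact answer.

-4*cos(13) + 4*cos(4)

Let u = z**2 + 4, so du = 2*z dz. When z = 0, u = 4; when z = 3, u = 13.
The integral becomes 4·∫ sin(u) du from 4 to 13, with antiderivative -4*cos(u).
Back in z: F(z) = -4*cos(z**2 + 4).
Then F(3) - F(0) = (-4*cos(13)) - (-4*cos(4)) = -4*cos(13) + 4*cos(4).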